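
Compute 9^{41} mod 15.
9

Using successive squaring:
Binary expansion of 41: 101001
Powers of 9 mod 15 (each is the square of the previous):
  9^1 ≡ 9 (mod 15)
  9^2 ≡ 9² = 81 ≡ 6 (mod 15)
  9^4 ≡ 6² = 36 ≡ 6 (mod 15)
  9^8 ≡ 6² = 36 ≡ 6 (mod 15)
  9^16 ≡ 6² = 36 ≡ 6 (mod 15)
  9^32 ≡ 6² = 36 ≡ 6 (mod 15)
41 = 32 + 8 + 1, so 9^41 = 9^32 × 9^8 × 9^1 ≡ 6 × 6 × 9 (mod 15)
Multiplying step by step:
  6 × 6 = 36 ≡ 6 (mod 15)
  6 × 9 = 54 ≡ 9 (mod 15)
Result: 9^41 ≡ 9 (mod 15)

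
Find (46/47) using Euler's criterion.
(46/47) = 46^{23} mod 47 = -1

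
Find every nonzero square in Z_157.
QRs mod 157: {1, 3, 4, 9, 10, 11, 12, 13, 14, 16, 17, 19, 25, 27, 30, 31, 33, 35, 36, 37, 39, 40, 42, 44, 46, 47, 48, 49, 51, 52, 56, 57, 58, 64, 67, 68, 71, 75, 76, 81, 82, 86, 89, 90, 93, 99, 100, 101, 105, 106, 108, 109, 110, 111, 113, 115, 117, 118, 120, 121, 122, 124, 126, 127, 130, 132, 138, 140, 141, 143, 144, 145, 146, 147, 148, 153, 154, 156}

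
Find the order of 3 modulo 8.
Powers of 3 mod 8: 3^1≡3, 3^2≡1. Order = 2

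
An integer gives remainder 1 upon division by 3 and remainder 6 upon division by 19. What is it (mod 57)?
M = 3 × 19 = 57. M₁ = 19, y₁ ≡ 1 (mod 3). M₂ = 3, y₂ ≡ 13 (mod 19). t = 1×19×1 + 6×3×13 ≡ 25 (mod 57). The smallest positive such number is 25.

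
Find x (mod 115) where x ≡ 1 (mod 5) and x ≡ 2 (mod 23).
M = 5 × 23 = 115. M₁ = 23, y₁ ≡ 2 (mod 5). M₂ = 5, y₂ ≡ 14 (mod 23). x = 1×23×2 + 2×5×14 ≡ 71 (mod 115)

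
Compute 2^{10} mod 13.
10

Using successive squaring:
Binary expansion of 10: 1010
Powers of 2 mod 13 (each is the square of the previous):
  2^1 ≡ 2 (mod 13)
  2^2 ≡ 2² = 4 ≡ 4 (mod 13)
  2^4 ≡ 4² = 16 ≡ 3 (mod 13)
  2^8 ≡ 3² = 9 ≡ 9 (mod 13)
10 = 8 + 2, so 2^10 = 2^8 × 2^2 ≡ 9 × 4 (mod 13)
Multiplying step by step:
  9 × 4 = 36 ≡ 10 (mod 13)
Result: 2^10 ≡ 10 (mod 13)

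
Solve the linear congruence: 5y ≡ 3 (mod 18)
15

Since gcd(5, 18) = 1 divides 3, a solution exists.
Multiply both sides by the inverse of 5 mod 18:
  5^(-1) mod 18 = 11
  x ≡ 11 × 3 ≡ 33 ≡ 15 (mod 18)
Verification: 5 × 15 = 75 = 4 × 18 + 3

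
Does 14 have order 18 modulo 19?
p - 1 = 18 has prime divisors 2, 3. Check 14^(18/q) mod 19 for each: 14^(18/2) = 14^9 ≡ 18, 14^(18/3) = 14^6 ≡ 7 (mod 19). None of these is 1, so 14 has order 18 = φ(19), so it is a primitive root mod 19.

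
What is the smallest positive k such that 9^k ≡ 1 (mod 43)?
Powers of 9 mod 43: 9^1≡9, 9^2≡38, 9^3≡41, 9^4≡25, 9^5≡10, 9^6≡4, 9^7≡36, 9^8≡23, 9^9≡35, 9^10≡14, 9^11≡40, 9^12≡16, 9^13≡15, 9^14≡6, 9^15≡11, 9^16≡13, 9^17≡31, 9^18≡21, 9^19≡17, 9^20≡24, 9^21≡1. Order = 21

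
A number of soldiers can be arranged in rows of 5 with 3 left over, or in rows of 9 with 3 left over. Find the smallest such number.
M = 5 × 9 = 45. M₁ = 9, y₁ ≡ 4 (mod 5). M₂ = 5, y₂ ≡ 2 (mod 9). k = 3×9×4 + 3×5×2 ≡ 3 (mod 45). The smallest positive such number is 3.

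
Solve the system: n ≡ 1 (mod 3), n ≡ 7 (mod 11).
M = 3 × 11 = 33. M₁ = 11, y₁ ≡ 2 (mod 3). M₂ = 3, y₂ ≡ 4 (mod 11). n = 1×11×2 + 7×3×4 ≡ 7 (mod 33)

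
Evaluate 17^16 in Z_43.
Using repeated squaring. 16 = 16 (binary 10000). Repeated squaring mod 43: 17^1 ≡ 17; 17^2 ≡ 17² = 289 ≡ 31; 17^4 ≡ 31² = 961 ≡ 15; 17^8 ≡ 15² = 225 ≡ 10; 17^16 ≡ 10² = 100 ≡ 14. So 17^16 ≡ 14 (mod 43).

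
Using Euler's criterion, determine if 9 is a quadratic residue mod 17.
By Euler's criterion: 9^{8} ≡ 1 (mod 17). Since this equals 1, 9 is a QR.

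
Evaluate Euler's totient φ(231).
120

Prime factorization: 231 = 3 × 7 × 11
Using the formula φ(n) = n × Π(1 - 1/p) for each prime factor p:
φ(231) = 231 × (1 - 1/3) × (1 - 1/7) × (1 - 1/11)
φ(231) = 120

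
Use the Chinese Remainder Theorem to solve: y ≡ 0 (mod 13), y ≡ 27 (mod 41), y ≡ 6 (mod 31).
1339

Using the Chinese Remainder Theorem:
M = product of moduli = 16523
For equation 1: M_1 = 1271, 1271 ≡ 10 (mod 13), inverse of 1271 mod 13 is 4 (check: 10 × 4 = 40 ≡ 1 (mod 13))
For equation 2: M_2 = 403, 403 ≡ 34 (mod 41), inverse of 403 mod 41 is 35 (check: 34 × 35 = 1190 ≡ 1 (mod 41))
For equation 3: M_3 = 533, 533 ≡ 6 (mod 31), inverse of 533 mod 31 is 26 (check: 6 × 26 = 156 ≡ 1 (mod 31))
Combine: y ≡ Σ r_i×M_i×(M_i⁻¹ mod m_i) = 0×1271×4 + 27×403×35 + 6×533×26 = 0 + 380835 + 83148 = 463983
463983 mod 16523 = 1339
y ≡ 1339 (mod 16523)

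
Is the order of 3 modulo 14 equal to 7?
No, the actual order is 6, not 7.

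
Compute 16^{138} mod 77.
15

Using successive squaring:
Binary expansion of 138: 10001010
Powers of 16 mod 77 (each is the square of the previous):
  16^1 ≡ 16 (mod 77)
  16^2 ≡ 16² = 256 ≡ 25 (mod 77)
  16^4 ≡ 25² = 625 ≡ 9 (mod 77)
  16^8 ≡ 9² = 81 ≡ 4 (mod 77)
  16^16 ≡ 4² = 16 ≡ 16 (mod 77)
  16^32 ≡ 16² = 256 ≡ 25 (mod 77)
  16^64 ≡ 25² = 625 ≡ 9 (mod 77)
  16^128 ≡ 9² = 81 ≡ 4 (mod 77)
138 = 128 + 8 + 2, so 16^138 = 16^128 × 16^8 × 16^2 ≡ 4 × 4 × 25 (mod 77)
Multiplying step by step:
  4 × 4 = 16 ≡ 16 (mod 77)
  16 × 25 = 400 ≡ 15 (mod 77)
Result: 16^138 ≡ 15 (mod 77)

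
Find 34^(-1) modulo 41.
35

Using Extended Euclidean Algorithm:
gcd(34, 41) = 1
Bezout coefficients: 34 × -6 + 41 × 5 = 1
So 34 × -6 ≡ 1 (mod 41)
The inverse is -6 mod 41 = 35
Verification: 34 × 35 = 1190 = 29 × 41 + 1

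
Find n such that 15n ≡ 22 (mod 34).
6

Since gcd(15, 34) = 1 divides 22, a solution exists.
Multiply both sides by the inverse of 15 mod 34:
  15^(-1) mod 34 = 25
  x ≡ 25 × 22 ≡ 550 ≡ 6 (mod 34)
Verification: 15 × 6 = 90 = 2 × 34 + 22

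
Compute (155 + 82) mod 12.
9

(155 + 82) = 237
237 mod 12 = 9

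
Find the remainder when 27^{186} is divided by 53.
By Fermat: 27^{52} ≡ 1 (mod 53). 186 = 3×52 + 30. So 27^{186} ≡ 27^{30} ≡ 43 (mod 53)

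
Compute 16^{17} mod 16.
0

Using successive squaring:
Binary expansion of 17: 10001
Powers of 16 mod 16 (each is the square of the previous):
  16^1 ≡ 0 (mod 16)
  16^2 ≡ 0² = 0 ≡ 0 (mod 16)
  16^4 ≡ 0² = 0 ≡ 0 (mod 16)
  16^8 ≡ 0² = 0 ≡ 0 (mod 16)
  16^16 ≡ 0² = 0 ≡ 0 (mod 16)
17 = 16 + 1, so 16^17 = 16^16 × 16^1 ≡ 0 × 0 (mod 16)
Multiplying step by step:
  0 × 0 = 0 ≡ 0 (mod 16)
Result: 16^17 ≡ 0 (mod 16)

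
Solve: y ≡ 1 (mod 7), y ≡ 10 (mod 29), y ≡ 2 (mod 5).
M = 7 × 29 × 5 = 1015. M₁ = 145, y₁ ≡ 3 (mod 7). M₂ = 35, y₂ ≡ 5 (mod 29). M₃ = 203, y₃ ≡ 2 (mod 5). y = 1×145×3 + 10×35×5 + 2×203×2 ≡ 967 (mod 1015)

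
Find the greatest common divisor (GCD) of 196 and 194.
2

Using the Euclidean algorithm:
196 = 1 × 194 + 2
194 = 97 × 2 + 0

GCD(196, 194) = 2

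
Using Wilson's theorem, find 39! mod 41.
(40)! = (39)! × (40) ≡ -1 (mod 41). So (39)! ≡ -1 × (40)^(-1) ≡ (-1)×(-1) = 1 (mod 41)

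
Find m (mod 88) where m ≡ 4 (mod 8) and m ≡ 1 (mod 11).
M = 8 × 11 = 88. M₁ = 11, y₁ ≡ 3 (mod 8). M₂ = 8, y₂ ≡ 7 (mod 11). m = 4×11×3 + 1×8×7 ≡ 12 (mod 88)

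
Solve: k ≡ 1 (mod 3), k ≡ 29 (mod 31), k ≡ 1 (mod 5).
M = 3 × 31 × 5 = 465. M₁ = 155, y₁ ≡ 2 (mod 3). M₂ = 15, y₂ ≡ 29 (mod 31). M₃ = 93, y₃ ≡ 2 (mod 5). k = 1×155×2 + 29×15×29 + 1×93×2 ≡ 91 (mod 465)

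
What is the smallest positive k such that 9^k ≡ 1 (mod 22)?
Powers of 9 mod 22: 9^1≡9, 9^2≡15, 9^3≡3, 9^4≡5, 9^5≡1. Order = 5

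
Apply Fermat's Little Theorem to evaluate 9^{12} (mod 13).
1

By Fermat's Little Theorem, a^(p-1) ≡ 1 (mod p) for prime p and gcd(a, p) = 1
Here p = 13, so 9^12 ≡ 1 (mod 13)
We can reduce the exponent: 12 mod 12 = 0
So 9^12 ≡ 9^0 (mod 13)
Computing: 9^0 mod 13 = 1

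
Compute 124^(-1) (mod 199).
124^(-1) ≡ 130 (mod 199). Verification: 124 × 130 = 16120 ≡ 1 (mod 199)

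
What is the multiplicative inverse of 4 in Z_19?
5

Using Extended Euclidean Algorithm:
gcd(4, 19) = 1
Bezout coefficients: 4 × 5 + 19 × -1 = 1
So 4 × 5 ≡ 1 (mod 19)
The inverse is 5 mod 19 = 5
Verification: 4 × 5 = 20 = 1 × 19 + 1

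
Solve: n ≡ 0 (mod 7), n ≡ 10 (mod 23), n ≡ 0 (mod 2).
M = 7 × 23 × 2 = 322. M₁ = 46, y₁ ≡ 2 (mod 7). M₂ = 14, y₂ ≡ 5 (mod 23). M₃ = 161, y₃ ≡ 1 (mod 2). n = 0×46×2 + 10×14×5 + 0×161×1 ≡ 56 (mod 322)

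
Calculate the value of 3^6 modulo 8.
6 = 4 + 2 (binary 110). Repeated squaring mod 8: 3^1 ≡ 3; 3^2 ≡ 3² = 9 ≡ 1; 3^4 ≡ 1² = 1 ≡ 1. Multiply: 3^6 = 3^4 × 3^2 ≡ 1 × 1 (mod 8): 1 × 1 = 1 ≡ 1. So 3^6 ≡ 1 (mod 8).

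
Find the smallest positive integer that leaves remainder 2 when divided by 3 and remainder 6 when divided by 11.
M = 3 × 11 = 33. M₁ = 11, y₁ ≡ 2 (mod 3). M₂ = 3, y₂ ≡ 4 (mod 11). t = 2×11×2 + 6×3×4 ≡ 17 (mod 33). The smallest positive such number is 17.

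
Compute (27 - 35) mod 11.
3

(27 - 35) = -8
-8 mod 11 = 3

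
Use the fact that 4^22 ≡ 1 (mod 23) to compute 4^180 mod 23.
By Fermat: 4^{22} ≡ 1 (mod 23). 180 = 8×22 + 4. So 4^{180} ≡ 4^{4} ≡ 3 (mod 23)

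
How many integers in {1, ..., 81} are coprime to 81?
54

Prime factorization: 81 = 3^4
Using the formula φ(n) = n × Π(1 - 1/p) for each prime factor p:
φ(81) = 81 × (1 - 1/3)
φ(81) = 54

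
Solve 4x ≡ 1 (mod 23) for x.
4^(-1) ≡ 6 (mod 23). Verification: 4 × 6 = 24 ≡ 1 (mod 23)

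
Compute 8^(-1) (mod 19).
8^(-1) ≡ 12 (mod 19). Verification: 8 × 12 = 96 ≡ 1 (mod 19)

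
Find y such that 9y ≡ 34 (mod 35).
31

Since gcd(9, 35) = 1 divides 34, a solution exists.
Multiply both sides by the inverse of 9 mod 35:
  9^(-1) mod 35 = 4
  x ≡ 4 × 34 ≡ 136 ≡ 31 (mod 35)
Verification: 9 × 31 = 279 = 7 × 35 + 34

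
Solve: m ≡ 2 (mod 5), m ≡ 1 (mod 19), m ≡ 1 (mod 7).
M = 5 × 19 × 7 = 665. M₁ = 133, y₁ ≡ 2 (mod 5). M₂ = 35, y₂ ≡ 6 (mod 19). M₃ = 95, y₃ ≡ 2 (mod 7). m = 2×133×2 + 1×35×6 + 1×95×2 ≡ 267 (mod 665)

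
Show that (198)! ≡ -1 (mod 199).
(198)! mod 199 = 198. Since this equals -1 (mod 199), Wilson confirms 199 is prime.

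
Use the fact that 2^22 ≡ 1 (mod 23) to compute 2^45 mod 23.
By Fermat: 2^{22} ≡ 1 (mod 23). 45 = 2×22 + 1. So 2^{45} ≡ 2^{1} ≡ 2 (mod 23)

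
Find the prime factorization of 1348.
2^2 × 337

Divide by primes starting from smallest:
1348 ÷ 2 = 674
674 ÷ 2 = 337
337 ÷ 337 = 1

1348 = 2^2 × 337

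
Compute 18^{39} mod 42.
36

Using successive squaring:
Binary expansion of 39: 100111
Powers of 18 mod 42 (each is the square of the previous):
  18^1 ≡ 18 (mod 42)
  18^2 ≡ 18² = 324 ≡ 30 (mod 42)
  18^4 ≡ 30² = 900 ≡ 18 (mod 42)
  18^8 ≡ 18² = 324 ≡ 30 (mod 42)
  18^16 ≡ 30² = 900 ≡ 18 (mod 42)
  18^32 ≡ 18² = 324 ≡ 30 (mod 42)
39 = 32 + 4 + 2 + 1, so 18^39 = 18^32 × 18^4 × 18^2 × 18^1 ≡ 30 × 18 × 30 × 18 (mod 42)
Multiplying step by step:
  30 × 18 = 540 ≡ 36 (mod 42)
  36 × 30 = 1080 ≡ 30 (mod 42)
  30 × 18 = 540 ≡ 36 (mod 42)
Result: 18^39 ≡ 36 (mod 42)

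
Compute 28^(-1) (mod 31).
28^(-1) ≡ 10 (mod 31). Verification: 28 × 10 = 280 ≡ 1 (mod 31)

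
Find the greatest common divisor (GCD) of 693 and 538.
1

Using the Euclidean algorithm:
693 = 1 × 538 + 155
538 = 3 × 155 + 73
155 = 2 × 73 + 9
73 = 8 × 9 + 1
9 = 9 × 1 + 0

GCD(693, 538) = 1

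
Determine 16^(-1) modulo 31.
16^(-1) ≡ 2 (mod 31). Verification: 16 × 2 = 32 ≡ 1 (mod 31)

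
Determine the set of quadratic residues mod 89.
QRs mod 89: {1, 2, 4, 5, 8, 9, 10, 11, 16, 17, 18, 20, 21, 22, 25, 32, 34, 36, 39, 40, 42, 44, 45, 47, 49, 50, 53, 55, 57, 64, 67, 68, 69, 71, 72, 73, 78, 79, 80, 81, 84, 85, 87, 88}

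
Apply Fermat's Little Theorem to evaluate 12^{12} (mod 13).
1

By Fermat's Little Theorem, a^(p-1) ≡ 1 (mod p) for prime p and gcd(a, p) = 1
Here p = 13, so 12^12 ≡ 1 (mod 13)
We can reduce the exponent: 12 mod 12 = 0
So 12^12 ≡ 12^0 (mod 13)
Computing: 12^0 mod 13 = 1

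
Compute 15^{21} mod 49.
1

Using successive squaring:
Binary expansion of 21: 10101
Powers of 15 mod 49 (each is the square of the previous):
  15^1 ≡ 15 (mod 49)
  15^2 ≡ 15² = 225 ≡ 29 (mod 49)
  15^4 ≡ 29² = 841 ≡ 8 (mod 49)
  15^8 ≡ 8² = 64 ≡ 15 (mod 49)
  15^16 ≡ 15² = 225 ≡ 29 (mod 49)
21 = 16 + 4 + 1, so 15^21 = 15^16 × 15^4 × 15^1 ≡ 29 × 8 × 15 (mod 49)
Multiplying step by step:
  29 × 8 = 232 ≡ 36 (mod 49)
  36 × 15 = 540 ≡ 1 (mod 49)
Result: 15^21 ≡ 1 (mod 49)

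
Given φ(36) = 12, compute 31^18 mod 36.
By Euler: 31^{12} ≡ 1 (mod 36) since gcd(31, 36) = 1. 18 = 1×12 + 6. So 31^{18} ≡ 31^{6} ≡ 1 (mod 36)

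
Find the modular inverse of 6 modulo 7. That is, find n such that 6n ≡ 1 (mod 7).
6

Using Extended Euclidean Algorithm:
gcd(6, 7) = 1
Bezout coefficients: 6 × -1 + 7 × 1 = 1
So 6 × -1 ≡ 1 (mod 7)
The inverse is -1 mod 7 = 6
Verification: 6 × 6 = 36 = 5 × 7 + 1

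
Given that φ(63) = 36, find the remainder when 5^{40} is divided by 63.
By Euler: 5^{36} ≡ 1 (mod 63) since gcd(5, 63) = 1. 40 = 1×36 + 4. So 5^{40} ≡ 5^{4} ≡ 58 (mod 63)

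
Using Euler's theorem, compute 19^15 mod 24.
By Euler: 19^{8} ≡ 1 (mod 24) since gcd(19, 24) = 1. 15 = 1×8 + 7. So 19^{15} ≡ 19^{7} ≡ 19 (mod 24)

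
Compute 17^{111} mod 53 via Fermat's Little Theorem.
6

By Fermat's Little Theorem, a^(p-1) ≡ 1 (mod p) for prime p and gcd(a, p) = 1
Here p = 53, so 17^52 ≡ 1 (mod 53)
We can reduce the exponent: 111 mod 52 = 7
So 17^111 ≡ 17^7 (mod 53)
Computing: 17^7 mod 53 = 6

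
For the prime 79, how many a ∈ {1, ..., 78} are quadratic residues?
For prime 79, there are (p-1)/2 = (79-1)/2 = 39 quadratic residues (excluding 0).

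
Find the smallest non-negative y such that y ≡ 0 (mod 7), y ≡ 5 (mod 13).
70

Using the Chinese Remainder Theorem:
M = product of moduli = 91
For equation 1: M_1 = 13, 13 ≡ 6 (mod 7), inverse of 13 mod 7 is 6 (check: 6 × 6 = 36 ≡ 1 (mod 7))
For equation 2: M_2 = 7, 7 ≡ 7 (mod 13), inverse of 7 mod 13 is 2 (check: 7 × 2 = 14 ≡ 1 (mod 13))
Combine: y ≡ Σ r_i×M_i×(M_i⁻¹ mod m_i) = 0×13×6 + 5×7×2 = 0 + 70 = 70
70 mod 91 = 70
y ≡ 70 (mod 91)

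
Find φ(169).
156

Prime factorization: 169 = 13^2
Using the formula φ(n) = n × Π(1 - 1/p) for each prime factor p:
φ(169) = 169 × (1 - 1/13)
φ(169) = 156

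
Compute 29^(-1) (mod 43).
29^(-1) ≡ 3 (mod 43). Verification: 29 × 3 = 87 ≡ 1 (mod 43)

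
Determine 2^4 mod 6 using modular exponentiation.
4 = 4 (binary 100). Repeated squaring mod 6: 2^1 ≡ 2; 2^2 ≡ 2² = 4 ≡ 4; 2^4 ≡ 4² = 16 ≡ 4. So 2^4 ≡ 4 (mod 6).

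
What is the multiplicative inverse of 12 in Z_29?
12^(-1) ≡ 17 (mod 29). Verification: 12 × 17 = 204 ≡ 1 (mod 29)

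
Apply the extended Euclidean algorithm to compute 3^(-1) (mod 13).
Extended GCD: 3(-4) + 13(1) = 1. So 3^(-1) ≡ 9 ≡ 9 (mod 13). Verify: 3 × 9 = 27 ≡ 1 (mod 13)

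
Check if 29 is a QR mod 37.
By Euler's criterion: 29^{18} ≡ 36 (mod 37). Since this equals -1 (≡ 36), 29 is not a QR.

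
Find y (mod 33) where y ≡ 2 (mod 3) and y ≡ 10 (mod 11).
M = 3 × 11 = 33. M₁ = 11, y₁ ≡ 2 (mod 3). M₂ = 3, y₂ ≡ 4 (mod 11). y = 2×11×2 + 10×3×4 ≡ 32 (mod 33)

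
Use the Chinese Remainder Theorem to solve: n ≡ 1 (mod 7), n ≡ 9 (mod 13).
M = 7 × 13 = 91. M₁ = 13, y₁ ≡ 6 (mod 7). M₂ = 7, y₂ ≡ 2 (mod 13). n = 1×13×6 + 9×7×2 ≡ 22 (mod 91)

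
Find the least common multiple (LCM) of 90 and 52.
2340

First find GCD(90, 52) using the Euclidean algorithm:
90 = 1 × 52 + 38
52 = 1 × 38 + 14
38 = 2 × 14 + 10
14 = 1 × 10 + 4
10 = 2 × 4 + 2
4 = 2 × 2 + 0
GCD(90, 52) = 2

LCM formula: LCM(a, b) = (a × b) / GCD(a, b)
LCM(90, 52) = (90 × 52) / 2
LCM(90, 52) = 4680 / 2
LCM(90, 52) = 2340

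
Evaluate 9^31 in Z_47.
Using repeated squaring. 31 = 16 + 8 + 4 + 2 + 1 (binary 11111). Repeated squaring mod 47: 9^1 ≡ 9; 9^2 ≡ 9² = 81 ≡ 34; 9^4 ≡ 34² = 1156 ≡ 28; 9^8 ≡ 28² = 784 ≡ 32; 9^16 ≡ 32² = 1024 ≡ 37. Multiply: 9^31 = 9^16 × 9^8 × 9^4 × 9^2 × 9^1 ≡ 37 × 32 × 28 × 34 × 9 (mod 47): 37 × 32 = 1184 ≡ 9; 9 × 28 = 252 ≡ 17; 17 × 34 = 578 ≡ 14; 14 × 9 = 126 ≡ 32. So 9^31 ≡ 32 (mod 47).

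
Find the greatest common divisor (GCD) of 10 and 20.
10

Using the Euclidean algorithm:
10 = 0 × 20 + 10
20 = 2 × 10 + 0

GCD(10, 20) = 10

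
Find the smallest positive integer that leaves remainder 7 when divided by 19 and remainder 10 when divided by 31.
M = 19 × 31 = 589. M₁ = 31, y₁ ≡ 8 (mod 19). M₂ = 19, y₂ ≡ 18 (mod 31). n = 7×31×8 + 10×19×18 ≡ 444 (mod 589). The smallest positive such number is 444.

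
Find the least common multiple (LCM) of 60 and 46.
1380

First find GCD(60, 46) using the Euclidean algorithm:
60 = 1 × 46 + 14
46 = 3 × 14 + 4
14 = 3 × 4 + 2
4 = 2 × 2 + 0
GCD(60, 46) = 2

LCM formula: LCM(a, b) = (a × b) / GCD(a, b)
LCM(60, 46) = (60 × 46) / 2
LCM(60, 46) = 2760 / 2
LCM(60, 46) = 1380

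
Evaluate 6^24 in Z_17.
Using Fermat: 6^{16} ≡ 1 (mod 17). 24 ≡ 8 (mod 16). So 6^{24} ≡ 6^{8} ≡ 16 (mod 17)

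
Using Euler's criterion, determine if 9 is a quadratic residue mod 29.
By Euler's criterion: 9^{14} ≡ 1 (mod 29). Since this equals 1, 9 is a QR.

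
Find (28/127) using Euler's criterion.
(28/127) = 28^{63} mod 127 = -1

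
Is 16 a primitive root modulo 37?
No

To verify, check if 16^(36/q) ≢ 1 (mod 37) for each prime divisor q of 36
Divisors of 36 = 36: [1, 2, 3, 4, 6, 9, 12, 18, 36]
  16^(36/2) = 16^18 ≡ 1 (mod 37)
  16^(36/3) = 16^12 ≡ 26 (mod 37)
Conclusion: 16 is not a primitive root modulo 37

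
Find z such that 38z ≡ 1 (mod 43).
38^(-1) ≡ 17 (mod 43). Verification: 38 × 17 = 646 ≡ 1 (mod 43)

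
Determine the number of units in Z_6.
2

Prime factorization: 6 = 2 × 3
Using the formula φ(n) = n × Π(1 - 1/p) for each prime factor p:
φ(6) = 6 × (1 - 1/2) × (1 - 1/3)
φ(6) = 2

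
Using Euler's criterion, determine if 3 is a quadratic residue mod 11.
By Euler's criterion: 3^{5} ≡ 1 (mod 11). Since this equals 1, 3 is a QR.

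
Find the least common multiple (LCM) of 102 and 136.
408

First find GCD(102, 136) using the Euclidean algorithm:
102 = 0 × 136 + 102
136 = 1 × 102 + 34
102 = 3 × 34 + 0
GCD(102, 136) = 34

LCM formula: LCM(a, b) = (a × b) / GCD(a, b)
LCM(102, 136) = (102 × 136) / 34
LCM(102, 136) = 13872 / 34
LCM(102, 136) = 408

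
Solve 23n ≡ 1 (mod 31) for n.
27

Using Extended Euclidean Algorithm:
gcd(23, 31) = 1
Bezout coefficients: 23 × -4 + 31 × 3 = 1
So 23 × -4 ≡ 1 (mod 31)
The inverse is -4 mod 31 = 27
Verification: 23 × 27 = 621 = 20 × 31 + 1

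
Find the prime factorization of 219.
3 × 73

Divide by primes starting from smallest:
219 ÷ 3 = 73
73 ÷ 73 = 1

219 = 3 × 73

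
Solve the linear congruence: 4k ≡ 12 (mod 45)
3

Since gcd(4, 45) = 1 divides 12, a solution exists.
Multiply both sides by the inverse of 4 mod 45:
  4^(-1) mod 45 = 34
  x ≡ 34 × 12 ≡ 408 ≡ 3 (mod 45)
Verification: 4 × 3 = 12 = 0 × 45 + 12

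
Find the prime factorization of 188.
2^2 × 47

Divide by primes starting from smallest:
188 ÷ 2 = 94
94 ÷ 2 = 47
47 ÷ 47 = 1

188 = 2^2 × 47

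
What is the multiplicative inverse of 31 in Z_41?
4

Using Extended Euclidean Algorithm:
gcd(31, 41) = 1
Bezout coefficients: 31 × 4 + 41 × -3 = 1
So 31 × 4 ≡ 1 (mod 41)
The inverse is 4 mod 41 = 4
Verification: 31 × 4 = 124 = 3 × 41 + 1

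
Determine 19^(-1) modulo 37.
19^(-1) ≡ 2 (mod 37). Verification: 19 × 2 = 38 ≡ 1 (mod 37)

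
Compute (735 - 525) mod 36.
30

(735 - 525) = 210
210 mod 36 = 30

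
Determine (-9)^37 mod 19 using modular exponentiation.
Using Fermat: (-9)^{18} ≡ 1 (mod 19). 37 ≡ 1 (mod 18). So (-9)^{37} ≡ (-9)^{1} ≡ 10 (mod 19)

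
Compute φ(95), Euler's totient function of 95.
72

Prime factorization: 95 = 5 × 19
Using the formula φ(n) = n × Π(1 - 1/p) for each prime factor p:
φ(95) = 95 × (1 - 1/5) × (1 - 1/19)
φ(95) = 72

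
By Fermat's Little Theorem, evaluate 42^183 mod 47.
By Fermat: 42^{46} ≡ 1 (mod 47). 183 = 3×46 + 45. So 42^{183} ≡ 42^{45} ≡ 28 (mod 47)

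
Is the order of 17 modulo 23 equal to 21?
No, the actual order is 22, not 21.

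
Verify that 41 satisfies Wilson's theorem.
(40)! mod 41 = 40. Since this equals -1 (mod 41), Wilson confirms 41 is prime.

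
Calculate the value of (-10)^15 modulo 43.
Using repeated squaring. (-10) ≡ 33 (mod 43). 15 = 8 + 4 + 2 + 1 (binary 1111). Repeated squaring mod 43: 33^1 ≡ 33; 33^2 ≡ 33² = 1089 ≡ 14; 33^4 ≡ 14² = 196 ≡ 24; 33^8 ≡ 24² = 576 ≡ 17. Multiply: (-10)^15 ≡ 33^8 × 33^4 × 33^2 × 33^1 ≡ 17 × 24 × 14 × 33 (mod 43): 17 × 24 = 408 ≡ 21; 21 × 14 = 294 ≡ 36; 36 × 33 = 1188 ≡ 27. So (-10)^15 ≡ 27 (mod 43).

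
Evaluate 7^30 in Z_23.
Using Fermat: 7^{22} ≡ 1 (mod 23). 30 ≡ 8 (mod 22). So 7^{30} ≡ 7^{8} ≡ 12 (mod 23)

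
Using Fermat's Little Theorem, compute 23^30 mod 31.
By Fermat's Little Theorem, 23^{30} ≡ 1 (mod 31) since 31 is prime and gcd(23, 31) = 1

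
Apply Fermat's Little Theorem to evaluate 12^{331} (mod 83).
68

By Fermat's Little Theorem, a^(p-1) ≡ 1 (mod p) for prime p and gcd(a, p) = 1
Here p = 83, so 12^82 ≡ 1 (mod 83)
We can reduce the exponent: 331 mod 82 = 3
So 12^331 ≡ 12^3 (mod 83)
Computing: 12^3 mod 83 = 68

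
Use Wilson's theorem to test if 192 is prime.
(191)! mod 192 = 0. Since 0 ≢ -1 (mod 192), 192 is not prime.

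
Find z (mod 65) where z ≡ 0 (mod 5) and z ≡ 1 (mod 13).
M = 5 × 13 = 65. M₁ = 13, y₁ ≡ 2 (mod 5). M₂ = 5, y₂ ≡ 8 (mod 13). z = 0×13×2 + 1×5×8 ≡ 40 (mod 65)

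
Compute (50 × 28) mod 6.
2

(50 × 28) = 1400
1400 mod 6 = 2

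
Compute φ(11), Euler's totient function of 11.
10

Prime factorization: 11 = 11
Using the formula φ(n) = n × Π(1 - 1/p) for each prime factor p:
φ(11) = 11 × (1 - 1/11)
φ(11) = 10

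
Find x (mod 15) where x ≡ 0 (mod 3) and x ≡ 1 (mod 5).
M = 3 × 5 = 15. M₁ = 5, y₁ ≡ 2 (mod 3). M₂ = 3, y₂ ≡ 2 (mod 5). x = 0×5×2 + 1×3×2 ≡ 6 (mod 15)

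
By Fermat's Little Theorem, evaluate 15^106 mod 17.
By Fermat: 15^{16} ≡ 1 (mod 17). 106 = 6×16 + 10. So 15^{106} ≡ 15^{10} ≡ 4 (mod 17)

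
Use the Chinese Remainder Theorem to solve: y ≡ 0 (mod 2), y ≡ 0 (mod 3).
M = 2 × 3 = 6. M₁ = 3, y₁ ≡ 1 (mod 2). M₂ = 2, y₂ ≡ 2 (mod 3). y = 0×3×1 + 0×2×2 ≡ 0 (mod 6)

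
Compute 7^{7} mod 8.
7

Using successive squaring:
Binary expansion of 7: 111
Powers of 7 mod 8 (each is the square of the previous):
  7^1 ≡ 7 (mod 8)
  7^2 ≡ 7² = 49 ≡ 1 (mod 8)
  7^4 ≡ 1² = 1 ≡ 1 (mod 8)
7 = 4 + 2 + 1, so 7^7 = 7^4 × 7^2 × 7^1 ≡ 1 × 1 × 7 (mod 8)
Multiplying step by step:
  1 × 1 = 1 ≡ 1 (mod 8)
  1 × 7 = 7 ≡ 7 (mod 8)
Result: 7^7 ≡ 7 (mod 8)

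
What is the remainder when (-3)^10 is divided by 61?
(-3) ≡ 58 (mod 61). 10 = 8 + 2 (binary 1010). Repeated squaring mod 61: 58^1 ≡ 58; 58^2 ≡ 58² = 3364 ≡ 9; 58^4 ≡ 9² = 81 ≡ 20; 58^8 ≡ 20² = 400 ≡ 34. Multiply: (-3)^10 ≡ 58^8 × 58^2 ≡ 34 × 9 (mod 61): 34 × 9 = 306 ≡ 1. So (-3)^10 ≡ 1 (mod 61).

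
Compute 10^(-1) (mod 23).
10^(-1) ≡ 7 (mod 23). Verification: 10 × 7 = 70 ≡ 1 (mod 23)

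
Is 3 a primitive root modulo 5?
p - 1 = 4 has prime divisors 2. Check 3^(4/q) mod 5 for each: 3^(4/2) = 3^2 ≡ 4 (mod 5). None of these is 1, so 3 has order 4 = φ(5), so it is a primitive root mod 5.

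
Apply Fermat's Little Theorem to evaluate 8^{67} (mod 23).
8

By Fermat's Little Theorem, a^(p-1) ≡ 1 (mod p) for prime p and gcd(a, p) = 1
Here p = 23, so 8^22 ≡ 1 (mod 23)
We can reduce the exponent: 67 mod 22 = 1
So 8^67 ≡ 8^1 (mod 23)
Computing: 8^1 mod 23 = 8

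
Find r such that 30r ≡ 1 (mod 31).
30^(-1) ≡ 30 (mod 31). Verification: 30 × 30 = 900 ≡ 1 (mod 31)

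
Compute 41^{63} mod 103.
100

Using successive squaring:
Binary expansion of 63: 111111
Powers of 41 mod 103 (each is the square of the previous):
  41^1 ≡ 41 (mod 103)
  41^2 ≡ 41² = 1681 ≡ 33 (mod 103)
  41^4 ≡ 33² = 1089 ≡ 59 (mod 103)
  41^8 ≡ 59² = 3481 ≡ 82 (mod 103)
  41^16 ≡ 82² = 6724 ≡ 29 (mod 103)
  41^32 ≡ 29² = 841 ≡ 17 (mod 103)
63 = 32 + 16 + 8 + 4 + 2 + 1, so 41^63 = 41^32 × 41^16 × 41^8 × 41^4 × 41^2 × 41^1 ≡ 17 × 29 × 82 × 59 × 33 × 41 (mod 103)
Multiplying step by step:
  17 × 29 = 493 ≡ 81 (mod 103)
  81 × 82 = 6642 ≡ 50 (mod 103)
  50 × 59 = 2950 ≡ 66 (mod 103)
  66 × 33 = 2178 ≡ 15 (mod 103)
  15 × 41 = 615 ≡ 100 (mod 103)
Result: 41^63 ≡ 100 (mod 103)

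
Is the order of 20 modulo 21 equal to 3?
No, the actual order is 2, not 3.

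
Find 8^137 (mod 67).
Using Fermat: 8^{66} ≡ 1 (mod 67). 137 ≡ 5 (mod 66). So 8^{137} ≡ 8^{5} ≡ 5 (mod 67)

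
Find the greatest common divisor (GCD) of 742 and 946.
2

Using the Euclidean algorithm:
742 = 0 × 946 + 742
946 = 1 × 742 + 204
742 = 3 × 204 + 130
204 = 1 × 130 + 74
130 = 1 × 74 + 56
74 = 1 × 56 + 18
56 = 3 × 18 + 2
18 = 9 × 2 + 0

GCD(742, 946) = 2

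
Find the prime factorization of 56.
2^3 × 7

Divide by primes starting from smallest:
56 ÷ 2 = 28
28 ÷ 2 = 14
14 ÷ 2 = 7
7 ÷ 7 = 1

56 = 2^3 × 7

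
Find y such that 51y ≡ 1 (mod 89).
51^(-1) ≡ 7 (mod 89). Verification: 51 × 7 = 357 ≡ 1 (mod 89)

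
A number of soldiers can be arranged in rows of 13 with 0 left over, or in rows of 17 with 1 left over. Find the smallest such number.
M = 13 × 17 = 221. M₁ = 17, y₁ ≡ 10 (mod 13). M₂ = 13, y₂ ≡ 4 (mod 17). t = 0×17×10 + 1×13×4 ≡ 52 (mod 221). The smallest positive such number is 52.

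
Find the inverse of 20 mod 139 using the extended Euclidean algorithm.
Extended GCD: 20(7) + 139(-1) = 1. So 20^(-1) ≡ 7 ≡ 7 (mod 139). Verify: 20 × 7 = 140 ≡ 1 (mod 139)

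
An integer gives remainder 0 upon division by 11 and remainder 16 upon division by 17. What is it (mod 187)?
M = 11 × 17 = 187. M₁ = 17, y₁ ≡ 2 (mod 11). M₂ = 11, y₂ ≡ 14 (mod 17). m = 0×17×2 + 16×11×14 ≡ 33 (mod 187). The smallest positive such number is 33.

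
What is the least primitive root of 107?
2

A primitive root g modulo p has order p-1 = 106
Prime divisors of 106: [2, 53]
g is a primitive root iff g^(106/q) ≢ 1 (mod 107) for each prime divisor q
Testing small values:
  g = 2: 2^53 ≡ 106, 2^2 ≡ 4 (mod 107) → none is 1, primitive root!
The smallest primitive root is 2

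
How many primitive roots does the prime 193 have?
Number of primitive roots mod 193 = φ(192) = 64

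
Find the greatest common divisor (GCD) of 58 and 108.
2

Using the Euclidean algorithm:
58 = 0 × 108 + 58
108 = 1 × 58 + 50
58 = 1 × 50 + 8
50 = 6 × 8 + 2
8 = 4 × 2 + 0

GCD(58, 108) = 2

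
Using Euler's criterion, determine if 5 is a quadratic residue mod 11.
By Euler's criterion: 5^{5} ≡ 1 (mod 11). Since this equals 1, 5 is a QR.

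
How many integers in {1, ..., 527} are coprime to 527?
480

Prime factorization: 527 = 17 × 31
Using the formula φ(n) = n × Π(1 - 1/p) for each prime factor p:
φ(527) = 527 × (1 - 1/17) × (1 - 1/31)
φ(527) = 480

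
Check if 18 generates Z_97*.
p - 1 = 96 has prime divisors 2, 3. Check 18^(96/q) mod 97 for each: 18^(96/2) = 18^48 ≡ 1, 18^(96/3) = 18^32 ≡ 1 (mod 97). Since 18^48 ≡ 1 (mod 97), the order of 18 divides 48 (in fact the order is 16) ≠ 96, so it is not a primitive root.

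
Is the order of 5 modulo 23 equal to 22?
Yes, ord_23(5) = 22.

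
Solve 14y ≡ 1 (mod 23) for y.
5

Using Extended Euclidean Algorithm:
gcd(14, 23) = 1
Bezout coefficients: 14 × 5 + 23 × -3 = 1
So 14 × 5 ≡ 1 (mod 23)
The inverse is 5 mod 23 = 5
Verification: 14 × 5 = 70 = 3 × 23 + 1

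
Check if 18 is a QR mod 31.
By Euler's criterion: 18^{15} ≡ 1 (mod 31). Since this equals 1, 18 is a QR.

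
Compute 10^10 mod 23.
10 = 8 + 2 (binary 1010). Repeated squaring mod 23: 10^1 ≡ 10; 10^2 ≡ 10² = 100 ≡ 8; 10^4 ≡ 8² = 64 ≡ 18; 10^8 ≡ 18² = 324 ≡ 2. Multiply: 10^10 = 10^8 × 10^2 ≡ 2 × 8 (mod 23): 2 × 8 = 16 ≡ 16. So 10^10 ≡ 16 (mod 23).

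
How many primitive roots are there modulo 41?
16

The number of primitive roots modulo p is φ(p-1) = φ(40)
φ(40) = 16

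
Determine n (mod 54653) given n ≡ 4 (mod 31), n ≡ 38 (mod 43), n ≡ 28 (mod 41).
15690

Using the Chinese Remainder Theorem:
M = product of moduli = 54653
For equation 1: M_1 = 1763, 1763 ≡ 27 (mod 31), inverse of 1763 mod 31 is 23 (check: 27 × 23 = 621 ≡ 1 (mod 31))
For equation 2: M_2 = 1271, 1271 ≡ 24 (mod 43), inverse of 1271 mod 43 is 9 (check: 24 × 9 = 216 ≡ 1 (mod 43))
For equation 3: M_3 = 1333, 1333 ≡ 21 (mod 41), inverse of 1333 mod 41 is 2 (check: 21 × 2 = 42 ≡ 1 (mod 41))
Combine: n ≡ Σ r_i×M_i×(M_i⁻¹ mod m_i) = 4×1763×23 + 38×1271×9 + 28×1333×2 = 162196 + 434682 + 74648 = 671526
671526 mod 54653 = 15690
n ≡ 15690 (mod 54653)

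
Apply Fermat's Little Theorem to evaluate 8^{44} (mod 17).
16

By Fermat's Little Theorem, a^(p-1) ≡ 1 (mod p) for prime p and gcd(a, p) = 1
Here p = 17, so 8^16 ≡ 1 (mod 17)
We can reduce the exponent: 44 mod 16 = 12
So 8^44 ≡ 8^12 (mod 17)
Computing: 8^12 mod 17 = 16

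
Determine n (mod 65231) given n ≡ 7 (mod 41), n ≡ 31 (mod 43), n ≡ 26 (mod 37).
50642

Using the Chinese Remainder Theorem:
M = product of moduli = 65231
For equation 1: M_1 = 1591, 1591 ≡ 33 (mod 41), inverse of 1591 mod 41 is 5 (check: 33 × 5 = 165 ≡ 1 (mod 41))
For equation 2: M_2 = 1517, 1517 ≡ 12 (mod 43), inverse of 1517 mod 43 is 18 (check: 12 × 18 = 216 ≡ 1 (mod 43))
For equation 3: M_3 = 1763, 1763 ≡ 24 (mod 37), inverse of 1763 mod 37 is 17 (check: 24 × 17 = 408 ≡ 1 (mod 37))
Combine: n ≡ Σ r_i×M_i×(M_i⁻¹ mod m_i) = 7×1591×5 + 31×1517×18 + 26×1763×17 = 55685 + 846486 + 779246 = 1681417
1681417 mod 65231 = 50642
n ≡ 50642 (mod 65231)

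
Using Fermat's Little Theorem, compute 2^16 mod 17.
By Fermat's Little Theorem, 2^{16} ≡ 1 (mod 17) since 17 is prime and gcd(2, 17) = 1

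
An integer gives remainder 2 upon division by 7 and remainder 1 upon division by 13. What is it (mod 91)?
M = 7 × 13 = 91. M₁ = 13, y₁ ≡ 6 (mod 7). M₂ = 7, y₂ ≡ 2 (mod 13). m = 2×13×6 + 1×7×2 ≡ 79 (mod 91). The smallest positive such number is 79.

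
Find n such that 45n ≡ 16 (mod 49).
45

Since gcd(45, 49) = 1 divides 16, a solution exists.
Multiply both sides by the inverse of 45 mod 49:
  45^(-1) mod 49 = 12
  x ≡ 12 × 16 ≡ 192 ≡ 45 (mod 49)
Verification: 45 × 45 = 2025 = 41 × 49 + 16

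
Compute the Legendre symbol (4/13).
(4/13) = 4^{6} mod 13 = 1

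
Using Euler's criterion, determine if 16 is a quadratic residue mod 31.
By Euler's criterion: 16^{15} ≡ 1 (mod 31). Since this equals 1, 16 is a QR.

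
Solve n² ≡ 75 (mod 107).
The square roots of 75 mod 107 are 90 and 17. Verify: 90² = 8100 ≡ 75 (mod 107)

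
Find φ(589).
540

Prime factorization: 589 = 19 × 31
Using the formula φ(n) = n × Π(1 - 1/p) for each prime factor p:
φ(589) = 589 × (1 - 1/19) × (1 - 1/31)
φ(589) = 540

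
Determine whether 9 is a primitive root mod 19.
p - 1 = 18 has prime divisors 2, 3. Check 9^(18/q) mod 19 for each: 9^(18/2) = 9^9 ≡ 1, 9^(18/3) = 9^6 ≡ 11 (mod 19). Since 9^9 ≡ 1 (mod 19), the order of 9 divides 9 (in fact the order is 9) ≠ 18, so it is not a primitive root.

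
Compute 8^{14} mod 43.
1

Using successive squaring:
Binary expansion of 14: 1110
Powers of 8 mod 43 (each is the square of the previous):
  8^1 ≡ 8 (mod 43)
  8^2 ≡ 8² = 64 ≡ 21 (mod 43)
  8^4 ≡ 21² = 441 ≡ 11 (mod 43)
  8^8 ≡ 11² = 121 ≡ 35 (mod 43)
14 = 8 + 4 + 2, so 8^14 = 8^8 × 8^4 × 8^2 ≡ 35 × 11 × 21 (mod 43)
Multiplying step by step:
  35 × 11 = 385 ≡ 41 (mod 43)
  41 × 21 = 861 ≡ 1 (mod 43)
Result: 8^14 ≡ 1 (mod 43)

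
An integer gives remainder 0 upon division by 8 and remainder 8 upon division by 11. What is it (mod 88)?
M = 8 × 11 = 88. M₁ = 11, y₁ ≡ 3 (mod 8). M₂ = 8, y₂ ≡ 7 (mod 11). m = 0×11×3 + 8×8×7 ≡ 8 (mod 88). The smallest positive such number is 8.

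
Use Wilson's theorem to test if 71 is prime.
(70)! mod 71 = 70. Since 70 ≡ -1 (mod 71), 71 is prime.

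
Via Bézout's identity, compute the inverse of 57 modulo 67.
Extended GCD: 57(20) + 67(-17) = 1. So 57^(-1) ≡ 20 ≡ 20 (mod 67). Verify: 57 × 20 = 1140 ≡ 1 (mod 67)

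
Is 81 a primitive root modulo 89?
No

To verify, check if 81^(88/q) ≢ 1 (mod 89) for each prime divisor q of 88
Divisors of 88 = 88: [1, 2, 4, 8, 11, 22, 44, 88]
  81^(88/2) = 81^44 ≡ 1 (mod 89)
  81^(88/11) = 81^8 ≡ 4 (mod 89)
Conclusion: 81 is not a primitive root modulo 89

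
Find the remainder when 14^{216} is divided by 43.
By Fermat: 14^{42} ≡ 1 (mod 43). 216 = 5×42 + 6. So 14^{216} ≡ 14^{6} ≡ 21 (mod 43)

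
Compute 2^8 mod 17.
8 = 8 (binary 1000). Repeated squaring mod 17: 2^1 ≡ 2; 2^2 ≡ 2² = 4 ≡ 4; 2^4 ≡ 4² = 16 ≡ 16; 2^8 ≡ 16² = 256 ≡ 1. So 2^8 ≡ 1 (mod 17).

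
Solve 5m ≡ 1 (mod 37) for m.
5^(-1) ≡ 15 (mod 37). Verification: 5 × 15 = 75 ≡ 1 (mod 37)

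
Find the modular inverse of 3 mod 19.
3^(-1) ≡ 13 (mod 19). Verification: 3 × 13 = 39 ≡ 1 (mod 19)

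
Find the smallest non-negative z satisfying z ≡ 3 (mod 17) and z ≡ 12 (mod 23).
M = 17 × 23 = 391. M₁ = 23, y₁ ≡ 3 (mod 17). M₂ = 17, y₂ ≡ 19 (mod 23). z = 3×23×3 + 12×17×19 ≡ 173 (mod 391)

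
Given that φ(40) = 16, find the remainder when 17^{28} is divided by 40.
By Euler: 17^{16} ≡ 1 (mod 40) since gcd(17, 40) = 1. 28 = 1×16 + 12. So 17^{28} ≡ 17^{12} ≡ 1 (mod 40)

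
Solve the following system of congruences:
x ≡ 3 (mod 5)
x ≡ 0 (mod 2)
8

Using the Chinese Remainder Theorem:
M = product of moduli = 10
For equation 1: M_1 = 2, 2 ≡ 2 (mod 5), inverse of 2 mod 5 is 3 (check: 2 × 3 = 6 ≡ 1 (mod 5))
For equation 2: M_2 = 5, 5 ≡ 1 (mod 2), inverse of 5 mod 2 is 1 (check: 1 × 1 = 1 ≡ 1 (mod 2))
Combine: x ≡ Σ r_i×M_i×(M_i⁻¹ mod m_i) = 3×2×3 + 0×5×1 = 18 + 0 = 18
18 mod 10 = 8
x ≡ 8 (mod 10)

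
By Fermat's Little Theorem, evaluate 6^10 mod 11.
By Fermat's Little Theorem, 6^{10} ≡ 1 (mod 11) since 11 is prime and gcd(6, 11) = 1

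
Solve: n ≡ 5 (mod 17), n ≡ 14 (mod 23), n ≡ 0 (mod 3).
M = 17 × 23 × 3 = 1173. M₁ = 69, y₁ ≡ 1 (mod 17). M₂ = 51, y₂ ≡ 14 (mod 23). M₃ = 391, y₃ ≡ 1 (mod 3). n = 5×69×1 + 14×51×14 + 0×391×1 ≡ 957 (mod 1173)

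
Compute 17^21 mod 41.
Using repeated squaring. 21 = 16 + 4 + 1 (binary 10101). Repeated squaring mod 41: 17^1 ≡ 17; 17^2 ≡ 17² = 289 ≡ 2; 17^4 ≡ 2² = 4 ≡ 4; 17^8 ≡ 4² = 16 ≡ 16; 17^16 ≡ 16² = 256 ≡ 10. Multiply: 17^21 = 17^16 × 17^4 × 17^1 ≡ 10 × 4 × 17 (mod 41): 10 × 4 = 40 ≡ 40; 40 × 17 = 680 ≡ 24. So 17^21 ≡ 24 (mod 41).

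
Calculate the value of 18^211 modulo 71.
Using Fermat: 18^{70} ≡ 1 (mod 71). 211 ≡ 1 (mod 70). So 18^{211} ≡ 18^{1} ≡ 18 (mod 71)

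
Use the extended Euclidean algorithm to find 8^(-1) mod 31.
Extended GCD: 8(4) + 31(-1) = 1. So 8^(-1) ≡ 4 ≡ 4 (mod 31). Verify: 8 × 4 = 32 ≡ 1 (mod 31)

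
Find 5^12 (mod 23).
Using repeated squaring. 12 = 8 + 4 (binary 1100). Repeated squaring mod 23: 5^1 ≡ 5; 5^2 ≡ 5² = 25 ≡ 2; 5^4 ≡ 2² = 4 ≡ 4; 5^8 ≡ 4² = 16 ≡ 16. Multiply: 5^12 = 5^8 × 5^4 ≡ 16 × 4 (mod 23): 16 × 4 = 64 ≡ 18. So 5^12 ≡ 18 (mod 23).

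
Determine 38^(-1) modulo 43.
38^(-1) ≡ 17 (mod 43). Verification: 38 × 17 = 646 ≡ 1 (mod 43)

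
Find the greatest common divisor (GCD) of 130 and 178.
2

Using the Euclidean algorithm:
130 = 0 × 178 + 130
178 = 1 × 130 + 48
130 = 2 × 48 + 34
48 = 1 × 34 + 14
34 = 2 × 14 + 6
14 = 2 × 6 + 2
6 = 3 × 2 + 0

GCD(130, 178) = 2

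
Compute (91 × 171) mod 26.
13

(91 × 171) = 15561
15561 mod 26 = 13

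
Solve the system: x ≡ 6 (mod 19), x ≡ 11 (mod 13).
M = 19 × 13 = 247. M₁ = 13, y₁ ≡ 3 (mod 19). M₂ = 19, y₂ ≡ 11 (mod 13). x = 6×13×3 + 11×19×11 ≡ 63 (mod 247)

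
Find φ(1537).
1456

Prime factorization: 1537 = 29 × 53
Using the formula φ(n) = n × Π(1 - 1/p) for each prime factor p:
φ(1537) = 1537 × (1 - 1/29) × (1 - 1/53)
φ(1537) = 1456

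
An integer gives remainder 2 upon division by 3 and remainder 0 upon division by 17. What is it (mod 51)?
M = 3 × 17 = 51. M₁ = 17, y₁ ≡ 2 (mod 3). M₂ = 3, y₂ ≡ 6 (mod 17). y = 2×17×2 + 0×3×6 ≡ 17 (mod 51). The smallest positive such number is 17.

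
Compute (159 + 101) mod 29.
28

(159 + 101) = 260
260 mod 29 = 28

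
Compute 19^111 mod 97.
Using Fermat: 19^{96} ≡ 1 (mod 97). 111 ≡ 15 (mod 96). So 19^{111} ≡ 19^{15} ≡ 51 (mod 97)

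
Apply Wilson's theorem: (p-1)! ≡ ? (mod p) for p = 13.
By Wilson's theorem, (12)! ≡ -1 ≡ 12 (mod 13)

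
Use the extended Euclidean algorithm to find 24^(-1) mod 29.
Extended GCD: 24(-6) + 29(5) = 1. So 24^(-1) ≡ 23 ≡ 23 (mod 29). Verify: 24 × 23 = 552 ≡ 1 (mod 29)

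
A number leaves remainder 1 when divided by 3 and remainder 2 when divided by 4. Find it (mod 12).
M = 3 × 4 = 12. M₁ = 4, y₁ ≡ 1 (mod 3). M₂ = 3, y₂ ≡ 3 (mod 4). k = 1×4×1 + 2×3×3 ≡ 10 (mod 12)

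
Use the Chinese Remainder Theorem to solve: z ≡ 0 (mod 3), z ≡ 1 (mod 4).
M = 3 × 4 = 12. M₁ = 4, y₁ ≡ 1 (mod 3). M₂ = 3, y₂ ≡ 3 (mod 4). z = 0×4×1 + 1×3×3 ≡ 9 (mod 12)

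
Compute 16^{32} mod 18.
4

Using successive squaring:
Binary expansion of 32: 100000
Powers of 16 mod 18 (each is the square of the previous):
  16^1 ≡ 16 (mod 18)
  16^2 ≡ 16² = 256 ≡ 4 (mod 18)
  16^4 ≡ 4² = 16 ≡ 16 (mod 18)
  16^8 ≡ 16² = 256 ≡ 4 (mod 18)
  16^16 ≡ 4² = 16 ≡ 16 (mod 18)
  16^32 ≡ 16² = 256 ≡ 4 (mod 18)
32 is a power of 2, so 16^32 is the last square: ≡ 4 (mod 18)
Result: 16^32 ≡ 4 (mod 18)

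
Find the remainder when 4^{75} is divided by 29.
By Fermat: 4^{28} ≡ 1 (mod 29). 75 = 2×28 + 19. So 4^{75} ≡ 4^{19} ≡ 9 (mod 29)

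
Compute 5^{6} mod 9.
1

Using successive squaring:
Binary expansion of 6: 110
Powers of 5 mod 9 (each is the square of the previous):
  5^1 ≡ 5 (mod 9)
  5^2 ≡ 5² = 25 ≡ 7 (mod 9)
  5^4 ≡ 7² = 49 ≡ 4 (mod 9)
6 = 4 + 2, so 5^6 = 5^4 × 5^2 ≡ 4 × 7 (mod 9)
Multiplying step by step:
  4 × 7 = 28 ≡ 1 (mod 9)
Result: 5^6 ≡ 1 (mod 9)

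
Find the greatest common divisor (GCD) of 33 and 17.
1

Using the Euclidean algorithm:
33 = 1 × 17 + 16
17 = 1 × 16 + 1
16 = 16 × 1 + 0

GCD(33, 17) = 1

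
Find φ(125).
100

Prime factorization: 125 = 5^3
Using the formula φ(n) = n × Π(1 - 1/p) for each prime factor p:
φ(125) = 125 × (1 - 1/5)
φ(125) = 100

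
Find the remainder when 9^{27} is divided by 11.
By Fermat: 9^{10} ≡ 1 (mod 11). 27 = 2×10 + 7. So 9^{27} ≡ 9^{7} ≡ 4 (mod 11)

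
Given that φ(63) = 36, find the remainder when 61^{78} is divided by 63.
By Euler: 61^{36} ≡ 1 (mod 63) since gcd(61, 63) = 1. 78 = 2×36 + 6. So 61^{78} ≡ 61^{6} ≡ 1 (mod 63)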